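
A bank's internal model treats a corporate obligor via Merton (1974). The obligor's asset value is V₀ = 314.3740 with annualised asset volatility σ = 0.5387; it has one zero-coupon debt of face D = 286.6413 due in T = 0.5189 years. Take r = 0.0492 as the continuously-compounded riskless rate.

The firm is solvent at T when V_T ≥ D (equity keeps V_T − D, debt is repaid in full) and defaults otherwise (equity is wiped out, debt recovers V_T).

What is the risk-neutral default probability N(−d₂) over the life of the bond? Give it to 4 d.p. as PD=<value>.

PD=0.4563

d₁ = [ln(V₀/D) + (r + σ²/2)T] / (σ√T)
   = [ln(314.3740/286.6413) + (0.0492 + 0.5·0.5387²)·0.5189] / (0.5387·√0.5189)
   = [0.092352 + 0.100822] / 0.388051 = 0.497804
d₂ = d₁ − σ√T = 0.497804 − 0.388051 = 0.109753
risk-neutral PD = N(−d₂) = N(-0.109753) = 0.456303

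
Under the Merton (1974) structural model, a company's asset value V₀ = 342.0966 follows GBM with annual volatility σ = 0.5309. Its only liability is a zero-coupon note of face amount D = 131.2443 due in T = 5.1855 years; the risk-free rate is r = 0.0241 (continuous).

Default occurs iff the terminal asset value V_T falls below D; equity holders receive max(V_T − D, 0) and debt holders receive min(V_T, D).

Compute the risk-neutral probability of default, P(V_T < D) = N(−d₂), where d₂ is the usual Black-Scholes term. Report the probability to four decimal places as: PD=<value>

PD=0.3854

d₁ = [ln(V₀/D) + (r + σ²/2)T] / (σ√T)
   = [ln(342.0966/131.2443) + (0.0241 + 0.5·0.5309²)·5.1855] / (0.5309·√5.1855)
   = [0.958033 + 0.855750] / 1.208949 = 1.500297
d₂ = d₁ − σ√T = 1.500297 − 1.208949 = 0.291347
risk-neutral PD = N(−d₂) = N(-0.291347) = 0.385393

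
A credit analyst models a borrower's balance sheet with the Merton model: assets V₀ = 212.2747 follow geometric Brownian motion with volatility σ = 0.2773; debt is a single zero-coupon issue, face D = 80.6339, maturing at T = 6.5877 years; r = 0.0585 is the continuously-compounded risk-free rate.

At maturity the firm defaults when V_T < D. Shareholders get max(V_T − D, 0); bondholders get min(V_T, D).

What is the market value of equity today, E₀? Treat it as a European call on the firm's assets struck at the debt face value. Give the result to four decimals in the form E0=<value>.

E0=158.2334

d₁ = [ln(V₀/D) + (r + σ²/2)T] / (σ√T)
   = [ln(212.2747/80.6339) + (0.0585 + 0.5·0.2773²)·6.5877] / (0.2773·√6.5877)
   = [0.967962 + 0.638662] / 0.711732 = 2.257343
d₂ = d₁ − σ√T = 2.257343 − 0.711732 = 1.545610
N(d₁) = 0.988007,  N(d₂) = 0.938901,  e^(−rT) = 0.680192
E₀ = V₀·N(d₁) − D·e^(−rT)·N(d₂)
   = 212.2747·0.988007 − 80.6339·0.680192·0.938901 = 158.233388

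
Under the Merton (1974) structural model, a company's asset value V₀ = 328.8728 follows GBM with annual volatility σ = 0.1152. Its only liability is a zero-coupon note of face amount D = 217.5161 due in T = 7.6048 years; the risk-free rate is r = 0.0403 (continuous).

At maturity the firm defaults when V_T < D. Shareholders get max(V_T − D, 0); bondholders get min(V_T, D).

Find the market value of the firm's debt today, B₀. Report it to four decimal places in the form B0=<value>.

B0=159.8084

d₁ = [ln(V₀/D) + (r + σ²/2)T] / (σ√T)
   = [ln(328.8728/217.5161) + (0.0403 + 0.5·0.1152²)·7.6048] / (0.1152·√7.6048)
   = [0.413398 + 0.356935] / 0.317685 = 2.424836
d₂ = d₁ − σ√T = 2.424836 − 0.317685 = 2.107151
N(d₁) = 0.992342,  N(d₂) = 0.982448,  e^(−rT) = 0.736038
E₀ = V₀·N(d₁) − D·e^(−rT)·N(d₂)
   = 328.8728·0.992342 − 217.5161·0.736038·0.982448 = 169.064392
B₀ = V₀ − E₀ = 328.8728 − 169.064392 = 159.808408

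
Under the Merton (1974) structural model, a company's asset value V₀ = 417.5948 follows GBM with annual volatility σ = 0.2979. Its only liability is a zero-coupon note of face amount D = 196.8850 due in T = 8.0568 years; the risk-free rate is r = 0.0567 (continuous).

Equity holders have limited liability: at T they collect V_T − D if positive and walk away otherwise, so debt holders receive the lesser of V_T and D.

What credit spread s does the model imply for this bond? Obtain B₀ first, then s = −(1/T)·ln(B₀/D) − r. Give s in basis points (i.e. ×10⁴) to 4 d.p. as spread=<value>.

d₁ = [ln(V₀/D) + (r + σ²/2)T] / (σ√T)
   = [ln(417.5948/196.8850) + (0.0567 + 0.5·0.2979²)·8.0568] / (0.2979·√8.0568)
   = [0.751892 + 0.814319] / 0.845574 = 1.852244
d₂ = d₁ − σ√T = 1.852244 − 0.845574 = 1.006670
N(d₁) = 0.968005,  N(d₂) = 0.842953,  e^(−rT) = 0.633294
E₀ = V₀·N(d₁) − D·e^(−rT)·N(d₂)
   = 417.5948·0.968005 − 196.8850·0.633294·0.842953 = 299.129153
B₀ = V₀ − E₀ = 417.5948 − 299.129153 = 118.465647
spread = −(1/T)·ln(B₀/D) − r = −(1/8.0568)·ln(118.465647/196.8850) − 0.0567 = 0.00635193
in basis points: 0.00635193 × 10⁴ = 63.5193 bp

spread=63.5193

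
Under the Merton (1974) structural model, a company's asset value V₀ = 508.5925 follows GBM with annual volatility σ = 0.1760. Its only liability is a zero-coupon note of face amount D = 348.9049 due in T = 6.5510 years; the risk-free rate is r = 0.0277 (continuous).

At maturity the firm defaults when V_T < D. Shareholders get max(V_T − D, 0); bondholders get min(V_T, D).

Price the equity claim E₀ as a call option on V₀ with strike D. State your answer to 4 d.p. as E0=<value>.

d₁ = [ln(V₀/D) + (r + σ²/2)T] / (σ√T)
   = [ln(508.5925/348.9049) + (0.0277 + 0.5·0.1760²)·6.5510] / (0.1760·√6.5510)
   = [0.376848 + 0.282925] / 0.450471 = 1.464629
d₂ = d₁ − σ√T = 1.464629 − 0.450471 = 1.014158
N(d₁) = 0.928489,  N(d₂) = 0.844746,  e^(−rT) = 0.834049
E₀ = V₀·N(d₁) − D·e^(−rT)·N(d₂)
   = 508.5925·0.928489 − 348.9049·0.834049·0.844746 = 226.397995

E0=226.3980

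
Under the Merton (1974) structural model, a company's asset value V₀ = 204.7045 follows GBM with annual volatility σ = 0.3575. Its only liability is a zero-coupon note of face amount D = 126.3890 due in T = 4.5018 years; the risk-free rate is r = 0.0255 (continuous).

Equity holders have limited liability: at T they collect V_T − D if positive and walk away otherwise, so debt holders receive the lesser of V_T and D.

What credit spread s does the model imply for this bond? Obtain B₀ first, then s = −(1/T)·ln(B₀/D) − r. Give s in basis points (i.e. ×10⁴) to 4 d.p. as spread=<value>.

spread=285.3417

d₁ = [ln(V₀/D) + (r + σ²/2)T] / (σ√T)
   = [ln(204.7045/126.3890) + (0.0255 + 0.5·0.3575²)·4.5018] / (0.3575·√4.5018)
   = [0.482203 + 0.402475] / 0.758524 = 1.166316
d₂ = d₁ − σ√T = 1.166316 − 0.758524 = 0.407792
N(d₁) = 0.878257,  N(d₂) = 0.658287,  e^(−rT) = 0.891548
E₀ = V₀·N(d₁) − D·e^(−rT)·N(d₂)
   = 204.7045·0.878257 − 126.3890·0.891548·0.658287 = 105.606085
B₀ = V₀ − E₀ = 204.7045 − 105.606085 = 99.098415
spread = −(1/T)·ln(B₀/D) − r = −(1/4.5018)·ln(99.098415/126.3890) − 0.0255 = 0.02853417
in basis points: 0.02853417 × 10⁴ = 285.3417 bp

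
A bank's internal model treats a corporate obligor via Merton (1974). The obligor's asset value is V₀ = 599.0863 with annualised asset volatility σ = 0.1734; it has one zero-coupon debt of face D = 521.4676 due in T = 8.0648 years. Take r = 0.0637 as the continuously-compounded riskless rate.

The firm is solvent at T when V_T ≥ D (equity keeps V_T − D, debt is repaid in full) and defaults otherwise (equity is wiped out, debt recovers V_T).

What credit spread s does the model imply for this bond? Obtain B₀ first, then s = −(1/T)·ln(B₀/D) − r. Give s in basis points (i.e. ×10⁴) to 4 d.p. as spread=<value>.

d₁ = [ln(V₀/D) + (r + σ²/2)T] / (σ√T)
   = [ln(599.0863/521.4676) + (0.0637 + 0.5·0.1734²)·8.0648] / (0.1734·√8.0648)
   = [0.138759 + 0.634972] / 0.492432 = 1.571245
d₂ = d₁ − σ√T = 1.571245 − 0.492432 = 1.078814
N(d₁) = 0.941937,  N(d₂) = 0.859665,  e^(−rT) = 0.598261
E₀ = V₀·N(d₁) − D·e^(−rT)·N(d₂)
   = 599.0863·0.941937 − 521.4676·0.598261·0.859665 = 296.108765
B₀ = V₀ − E₀ = 599.0863 − 296.108765 = 302.977535
spread = −(1/T)·ln(B₀/D) − r = −(1/8.0648)·ln(302.977535/521.4676) − 0.0637 = 0.00362820
in basis points: 0.00362820 × 10⁴ = 36.2820 bp

spread=36.2820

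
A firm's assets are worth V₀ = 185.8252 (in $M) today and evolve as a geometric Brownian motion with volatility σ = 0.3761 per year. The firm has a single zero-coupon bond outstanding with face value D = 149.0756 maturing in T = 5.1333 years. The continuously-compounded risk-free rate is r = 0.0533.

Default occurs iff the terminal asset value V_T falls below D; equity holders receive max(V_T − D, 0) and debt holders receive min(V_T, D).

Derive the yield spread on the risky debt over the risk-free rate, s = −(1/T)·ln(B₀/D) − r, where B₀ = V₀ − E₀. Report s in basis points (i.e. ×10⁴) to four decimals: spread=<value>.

spread=389.5015

d₁ = [ln(V₀/D) + (r + σ²/2)T] / (σ√T)
   = [ln(185.8252/149.0756) + (0.0533 + 0.5·0.3761²)·5.1333] / (0.3761·√5.1333)
   = [0.220353 + 0.636661] / 0.852122 = 1.005741
d₂ = d₁ − σ√T = 1.005741 − 0.852122 = 0.153619
N(d₁) = 0.842730,  N(d₂) = 0.561045,  e^(−rT) = 0.760633
E₀ = V₀·N(d₁) − D·e^(−rT)·N(d₂)
   = 185.8252·0.842730 − 149.0756·0.760633·0.561045 = 92.982576
B₀ = V₀ − E₀ = 185.8252 − 92.982576 = 92.842624
spread = −(1/T)·ln(B₀/D) − r = −(1/5.1333)·ln(92.842624/149.0756) − 0.0533 = 0.03895015
in basis points: 0.03895015 × 10⁴ = 389.5015 bp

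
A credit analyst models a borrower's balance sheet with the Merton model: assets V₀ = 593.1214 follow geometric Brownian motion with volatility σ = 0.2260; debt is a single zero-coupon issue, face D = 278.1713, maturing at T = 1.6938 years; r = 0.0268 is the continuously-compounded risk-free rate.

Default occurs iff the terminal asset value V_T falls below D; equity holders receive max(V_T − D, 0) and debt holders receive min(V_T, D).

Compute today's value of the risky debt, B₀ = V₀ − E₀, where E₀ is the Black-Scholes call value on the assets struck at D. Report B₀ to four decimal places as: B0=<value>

B0=265.7147

d₁ = [ln(V₀/D) + (r + σ²/2)T] / (σ√T)
   = [ln(593.1214/278.1713) + (0.0268 + 0.5·0.2260²)·1.6938] / (0.2260·√1.6938)
   = [0.757162 + 0.088650] / 0.294130 = 2.875639
d₂ = d₁ − σ√T = 2.875639 − 0.294130 = 2.581509
N(d₁) = 0.997984,  N(d₂) = 0.995082,  e^(−rT) = 0.955621
E₀ = V₀·N(d₁) − D·e^(−rT)·N(d₂)
   = 593.1214·0.997984 − 278.1713·0.955621·0.995082 = 327.406747
B₀ = V₀ − E₀ = 593.1214 − 327.406747 = 265.714653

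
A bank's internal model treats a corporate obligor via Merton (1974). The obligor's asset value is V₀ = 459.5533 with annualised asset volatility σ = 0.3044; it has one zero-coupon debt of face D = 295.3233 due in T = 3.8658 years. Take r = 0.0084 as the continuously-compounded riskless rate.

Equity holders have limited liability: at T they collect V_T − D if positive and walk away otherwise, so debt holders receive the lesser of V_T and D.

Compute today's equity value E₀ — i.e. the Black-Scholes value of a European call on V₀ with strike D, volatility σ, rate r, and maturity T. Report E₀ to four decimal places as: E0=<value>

E0=199.3780

d₁ = [ln(V₀/D) + (r + σ²/2)T] / (σ√T)
   = [ln(459.5533/295.3233) + (0.0084 + 0.5·0.3044²)·3.8658] / (0.3044·√3.8658)
   = [0.442184 + 0.211574] / 0.598500 = 1.092327
d₂ = d₁ − σ√T = 1.092327 − 0.598500 = 0.493827
N(d₁) = 0.862655,  N(d₂) = 0.689286,  e^(−rT) = 0.968049
E₀ = V₀·N(d₁) − D·e^(−rT)·N(d₂)
   = 459.5533·0.862655 − 295.3233·0.968049·0.689286 = 199.377997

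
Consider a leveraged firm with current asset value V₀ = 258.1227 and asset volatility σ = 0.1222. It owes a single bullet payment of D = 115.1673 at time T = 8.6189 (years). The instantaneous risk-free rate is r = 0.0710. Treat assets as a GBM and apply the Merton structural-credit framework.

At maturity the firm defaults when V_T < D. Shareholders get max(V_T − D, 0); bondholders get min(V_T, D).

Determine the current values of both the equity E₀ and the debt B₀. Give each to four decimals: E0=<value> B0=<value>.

d₁ = [ln(V₀/D) + (r + σ²/2)T] / (σ√T)
   = [ln(258.1227/115.1673) + (0.0710 + 0.5·0.1222²)·8.6189] / (0.1222·√8.6189)
   = [0.807049 + 0.676294] / 0.358754 = 4.134706
d₂ = d₁ − σ√T = 4.134706 − 0.358754 = 3.775951
N(d₁) = 0.999982,  N(d₂) = 0.999920,  e^(−rT) = 0.542297
E₀ = V₀·N(d₁) − D·e^(−rT)·N(d₂)
   = 258.1227·0.999982 − 115.1673·0.542297·0.999920 = 195.668237
B₀ = V₀ − E₀ = 258.1227 − 195.668237 = 62.454463

E0=195.6682 B0=62.4545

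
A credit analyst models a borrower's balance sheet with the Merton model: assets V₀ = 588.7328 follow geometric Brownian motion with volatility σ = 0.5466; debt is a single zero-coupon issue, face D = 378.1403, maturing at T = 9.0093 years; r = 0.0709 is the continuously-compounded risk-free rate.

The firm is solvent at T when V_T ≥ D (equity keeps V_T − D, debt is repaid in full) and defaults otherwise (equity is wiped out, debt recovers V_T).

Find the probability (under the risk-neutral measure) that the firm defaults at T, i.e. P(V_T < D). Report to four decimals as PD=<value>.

d₁ = [ln(V₀/D) + (r + σ²/2)T] / (σ√T)
   = [ln(588.7328/378.1403) + (0.0709 + 0.5·0.5466²)·9.0093] / (0.5466·√9.0093)
   = [0.442707 + 1.984621] / 1.640647 = 1.479494
d₂ = d₁ − σ√T = 1.479494 − 1.640647 = -0.161153
risk-neutral PD = N(−d₂) = N(0.161153) = 0.564013

PD=0.5640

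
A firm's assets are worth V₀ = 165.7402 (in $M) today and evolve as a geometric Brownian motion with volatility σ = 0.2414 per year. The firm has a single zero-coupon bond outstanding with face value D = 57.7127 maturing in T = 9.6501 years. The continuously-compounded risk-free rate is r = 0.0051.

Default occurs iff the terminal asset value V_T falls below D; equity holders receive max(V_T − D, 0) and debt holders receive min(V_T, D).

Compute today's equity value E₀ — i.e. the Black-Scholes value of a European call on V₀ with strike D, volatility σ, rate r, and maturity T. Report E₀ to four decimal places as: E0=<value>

d₁ = [ln(V₀/D) + (r + σ²/2)T] / (σ√T)
   = [ln(165.7402/57.7127) + (0.0051 + 0.5·0.2414²)·9.6501] / (0.2414·√9.6501)
   = [1.054944 + 0.330390] / 0.749900 = 1.847360
d₂ = d₁ − σ√T = 1.847360 − 0.749900 = 1.097460
N(d₁) = 0.967652,  N(d₂) = 0.863780,  e^(−rT) = 0.951976
E₀ = V₀·N(d₁) − D·e^(−rT)·N(d₂)
   = 165.7402·0.967652 − 57.7127·0.951976·0.863780 = 112.921901

E0=112.9219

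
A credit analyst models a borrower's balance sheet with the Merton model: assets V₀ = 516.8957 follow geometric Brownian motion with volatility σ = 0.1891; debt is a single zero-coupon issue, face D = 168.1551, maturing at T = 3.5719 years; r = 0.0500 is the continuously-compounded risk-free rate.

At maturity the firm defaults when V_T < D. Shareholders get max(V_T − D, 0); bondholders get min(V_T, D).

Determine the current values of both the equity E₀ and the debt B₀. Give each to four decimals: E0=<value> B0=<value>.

d₁ = [ln(V₀/D) + (r + σ²/2)T] / (σ√T)
   = [ln(516.8957/168.1551) + (0.0500 + 0.5·0.1891²)·3.5719] / (0.1891·√3.5719)
   = [1.122954 + 0.242458] / 0.357389 = 3.820523
d₂ = d₁ − σ√T = 3.820523 − 0.357389 = 3.463134
N(d₁) = 0.999933,  N(d₂) = 0.999733,  e^(−rT) = 0.836445
E₀ = V₀·N(d₁) − D·e^(−rT)·N(d₂)
   = 516.8957·0.999933 − 168.1551·0.836445·0.999733 = 376.246408
B₀ = V₀ − E₀ = 516.8957 − 376.246408 = 140.649292

E0=376.2464 B0=140.6493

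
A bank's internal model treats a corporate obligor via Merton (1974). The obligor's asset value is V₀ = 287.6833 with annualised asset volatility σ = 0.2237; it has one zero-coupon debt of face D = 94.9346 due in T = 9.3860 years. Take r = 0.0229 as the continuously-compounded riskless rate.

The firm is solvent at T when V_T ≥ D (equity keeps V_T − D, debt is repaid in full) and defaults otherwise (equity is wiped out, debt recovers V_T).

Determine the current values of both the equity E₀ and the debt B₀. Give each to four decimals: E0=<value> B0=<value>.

d₁ = [ln(V₀/D) + (r + σ²/2)T] / (σ√T)
   = [ln(287.6833/94.9346) + (0.0229 + 0.5·0.2237²)·9.3860] / (0.2237·√9.3860)
   = [1.108672 + 0.449785] / 0.685340 = 2.273990
d₂ = d₁ − σ√T = 2.273990 − 0.685340 = 1.588650
N(d₁) = 0.988517,  N(d₂) = 0.943930,  e^(−rT) = 0.806590
E₀ = V₀·N(d₁) − D·e^(−rT)·N(d₂)
   = 287.6833·0.988517 − 94.9346·0.806590·0.943930 = 212.099866
B₀ = V₀ − E₀ = 287.6833 − 212.099866 = 75.583434

E0=212.0999 B0=75.5834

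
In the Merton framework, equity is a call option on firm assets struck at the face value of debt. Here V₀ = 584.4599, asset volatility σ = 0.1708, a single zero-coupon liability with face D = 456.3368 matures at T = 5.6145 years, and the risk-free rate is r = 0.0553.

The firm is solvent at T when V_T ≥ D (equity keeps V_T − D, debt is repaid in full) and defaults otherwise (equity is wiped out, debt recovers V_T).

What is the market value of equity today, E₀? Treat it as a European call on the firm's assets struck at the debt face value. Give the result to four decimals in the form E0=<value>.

E0=256.7011

d₁ = [ln(V₀/D) + (r + σ²/2)T] / (σ√T)
   = [ln(584.4599/456.3368) + (0.0553 + 0.5·0.1708²)·5.6145] / (0.1708·√5.6145)
   = [0.247457 + 0.392377] / 0.404710 = 1.580970
d₂ = d₁ − σ√T = 1.580970 − 0.404710 = 1.176261
N(d₁) = 0.943058,  N(d₂) = 0.880255,  e^(−rT) = 0.733094
E₀ = V₀·N(d₁) − D·e^(−rT)·N(d₂)
   = 584.4599·0.943058 − 456.3368·0.733094·0.880255 = 256.701060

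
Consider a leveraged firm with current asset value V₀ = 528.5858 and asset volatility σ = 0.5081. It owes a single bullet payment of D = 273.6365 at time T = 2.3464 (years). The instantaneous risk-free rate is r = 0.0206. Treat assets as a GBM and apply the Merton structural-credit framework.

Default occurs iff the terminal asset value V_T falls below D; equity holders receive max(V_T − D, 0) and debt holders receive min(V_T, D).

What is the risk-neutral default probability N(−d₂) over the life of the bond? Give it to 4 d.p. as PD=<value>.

d₁ = [ln(V₀/D) + (r + σ²/2)T] / (σ√T)
   = [ln(528.5858/273.6365) + (0.0206 + 0.5·0.5081²)·2.3464] / (0.5081·√2.3464)
   = [0.658405 + 0.351216] / 0.778306 = 1.297203
d₂ = d₁ − σ√T = 1.297203 − 0.778306 = 0.518897
risk-neutral PD = N(−d₂) = N(-0.518897) = 0.301916

PD=0.3019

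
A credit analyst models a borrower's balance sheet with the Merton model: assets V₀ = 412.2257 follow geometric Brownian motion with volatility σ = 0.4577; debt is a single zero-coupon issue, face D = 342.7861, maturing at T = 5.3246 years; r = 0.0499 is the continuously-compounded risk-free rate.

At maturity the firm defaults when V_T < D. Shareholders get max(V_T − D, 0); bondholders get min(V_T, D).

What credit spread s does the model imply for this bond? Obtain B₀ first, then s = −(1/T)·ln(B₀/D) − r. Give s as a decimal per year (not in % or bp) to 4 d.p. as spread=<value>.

d₁ = [ln(V₀/D) + (r + σ²/2)T] / (σ√T)
   = [ln(412.2257/342.7861) + (0.0499 + 0.5·0.4577²)·5.3246] / (0.4577·√5.3246)
   = [0.184464 + 0.823421] / 1.056147 = 0.954304
d₂ = d₁ − σ√T = 0.954304 − 1.056147 = -0.101843
N(d₁) = 0.830035,  N(d₂) = 0.459441,  e^(−rT) = 0.766671
E₀ = V₀·N(d₁) − D·e^(−rT)·N(d₂)
   = 412.2257·0.830035 − 342.7861·0.766671·0.459441 = 221.418902
B₀ = V₀ − E₀ = 412.2257 − 221.418902 = 190.806798
spread = −(1/T)·ln(B₀/D) − r = −(1/5.3246)·ln(190.806798/342.7861) − 0.0499 = 0.06012615

spread=0.0601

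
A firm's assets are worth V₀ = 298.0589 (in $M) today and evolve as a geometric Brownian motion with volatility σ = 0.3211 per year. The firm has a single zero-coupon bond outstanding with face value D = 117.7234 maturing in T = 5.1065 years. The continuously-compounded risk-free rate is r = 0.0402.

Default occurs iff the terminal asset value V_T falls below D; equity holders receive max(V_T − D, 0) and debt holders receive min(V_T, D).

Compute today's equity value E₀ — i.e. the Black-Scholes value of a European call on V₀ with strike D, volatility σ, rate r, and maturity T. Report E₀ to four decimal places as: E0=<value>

d₁ = [ln(V₀/D) + (r + σ²/2)T] / (σ√T)
   = [ln(298.0589/117.7234) + (0.0402 + 0.5·0.3211²)·5.1065] / (0.3211·√5.1065)
   = [0.928953 + 0.468535] / 0.725608 = 1.925955
d₂ = d₁ − σ√T = 1.925955 − 0.725608 = 1.200347
N(d₁) = 0.972945,  N(d₂) = 0.884998,  e^(−rT) = 0.814418
E₀ = V₀·N(d₁) − D·e^(−rT)·N(d₂)
   = 298.0589·0.972945 − 117.7234·0.814418·0.884998 = 205.144806

E0=205.1448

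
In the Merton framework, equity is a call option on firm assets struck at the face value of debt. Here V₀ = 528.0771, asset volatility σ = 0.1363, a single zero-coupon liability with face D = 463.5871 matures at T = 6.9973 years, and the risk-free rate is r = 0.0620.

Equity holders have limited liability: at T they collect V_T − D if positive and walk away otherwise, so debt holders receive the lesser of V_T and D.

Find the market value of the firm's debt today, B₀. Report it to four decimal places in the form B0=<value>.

B0=296.8298

d₁ = [ln(V₀/D) + (r + σ²/2)T] / (σ√T)
   = [ln(528.0771/463.5871) + (0.0620 + 0.5·0.1363²)·6.9973] / (0.1363·√6.9973)
   = [0.130248 + 0.498829] / 0.360546 = 1.744789
d₂ = d₁ − σ√T = 1.744789 − 0.360546 = 1.384243
N(d₁) = 0.959489,  N(d₂) = 0.916858,  e^(−rT) = 0.648021
E₀ = V₀·N(d₁) − D·e^(−rT)·N(d₂)
   = 528.0771·0.959489 − 463.5871·0.648021·0.916858 = 231.247274
B₀ = V₀ − E₀ = 528.0771 − 231.247274 = 296.829826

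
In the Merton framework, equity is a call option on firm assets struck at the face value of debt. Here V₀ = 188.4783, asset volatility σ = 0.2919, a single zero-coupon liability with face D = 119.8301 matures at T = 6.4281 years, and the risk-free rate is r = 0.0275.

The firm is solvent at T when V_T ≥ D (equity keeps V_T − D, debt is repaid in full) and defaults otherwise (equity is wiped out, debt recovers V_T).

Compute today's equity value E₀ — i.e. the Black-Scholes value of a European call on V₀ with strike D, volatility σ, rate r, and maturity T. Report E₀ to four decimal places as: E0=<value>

E0=98.7941

d₁ = [ln(V₀/D) + (r + σ²/2)T] / (σ√T)
   = [ln(188.4783/119.8301) + (0.0275 + 0.5·0.2919²)·6.4281] / (0.2919·√6.4281)
   = [0.452908 + 0.450628] / 0.740074 = 1.220872
d₂ = d₁ − σ√T = 1.220872 − 0.740074 = 0.480797
N(d₁) = 0.888933,  N(d₂) = 0.684670,  e^(−rT) = 0.837970
E₀ = V₀·N(d₁) − D·e^(−rT)·N(d₂)
   = 188.4783·0.888933 − 119.8301·0.837970·0.684670 = 98.794065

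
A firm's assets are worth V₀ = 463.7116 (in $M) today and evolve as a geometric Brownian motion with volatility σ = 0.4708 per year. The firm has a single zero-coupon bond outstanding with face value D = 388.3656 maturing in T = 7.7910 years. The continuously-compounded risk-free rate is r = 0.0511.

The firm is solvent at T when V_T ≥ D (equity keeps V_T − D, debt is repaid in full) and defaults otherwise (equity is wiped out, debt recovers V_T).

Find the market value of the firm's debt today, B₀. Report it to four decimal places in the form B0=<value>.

B0=171.2079

d₁ = [ln(V₀/D) + (r + σ²/2)T] / (σ√T)
   = [ln(463.7116/388.3656) + (0.0511 + 0.5·0.4708²)·7.7910] / (0.4708·√7.7910)
   = [0.177316 + 1.261568] / 1.314114 = 1.094946
d₂ = d₁ − σ√T = 1.094946 − 1.314114 = -0.219168
N(d₁) = 0.863230,  N(d₂) = 0.413259,  e^(−rT) = 0.671581
E₀ = V₀·N(d₁) − D·e^(−rT)·N(d₂)
   = 463.7116·0.863230 − 388.3656·0.671581·0.413259 = 292.503706
B₀ = V₀ − E₀ = 463.7116 − 292.503706 = 171.207894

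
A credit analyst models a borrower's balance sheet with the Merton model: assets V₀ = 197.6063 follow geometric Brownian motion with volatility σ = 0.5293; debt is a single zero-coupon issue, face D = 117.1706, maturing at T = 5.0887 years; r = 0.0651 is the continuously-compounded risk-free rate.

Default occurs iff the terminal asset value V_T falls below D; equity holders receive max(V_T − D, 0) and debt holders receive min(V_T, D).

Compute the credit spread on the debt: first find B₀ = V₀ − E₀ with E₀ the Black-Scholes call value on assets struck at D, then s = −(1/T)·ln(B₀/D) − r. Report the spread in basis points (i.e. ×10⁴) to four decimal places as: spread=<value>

spread=514.7898

d₁ = [ln(V₀/D) + (r + σ²/2)T] / (σ√T)
   = [ln(197.6063/117.1706) + (0.0651 + 0.5·0.5293²)·5.0887] / (0.5293·√5.0887)
   = [0.522646 + 1.044096] / 1.194003 = 1.312176
d₂ = d₁ − σ√T = 1.312176 − 1.194003 = 0.118173
N(d₁) = 0.905270,  N(d₂) = 0.547035,  e^(−rT) = 0.718008
E₀ = V₀·N(d₁) − D·e^(−rT)·N(d₂)
   = 197.6063·0.905270 − 117.1706·0.718008·0.547035 = 132.865245
B₀ = V₀ − E₀ = 197.6063 − 132.865245 = 64.741055
spread = −(1/T)·ln(B₀/D) − r = −(1/5.0887)·ln(64.741055/117.1706) − 0.0651 = 0.05147898
in basis points: 0.05147898 × 10⁴ = 514.7898 bp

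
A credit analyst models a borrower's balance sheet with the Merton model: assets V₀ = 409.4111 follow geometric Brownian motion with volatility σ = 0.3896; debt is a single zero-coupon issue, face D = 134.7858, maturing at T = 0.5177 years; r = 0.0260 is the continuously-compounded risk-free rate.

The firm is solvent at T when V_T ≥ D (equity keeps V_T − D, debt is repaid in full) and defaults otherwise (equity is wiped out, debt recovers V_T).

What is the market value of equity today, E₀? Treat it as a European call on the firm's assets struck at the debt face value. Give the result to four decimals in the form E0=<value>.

d₁ = [ln(V₀/D) + (r + σ²/2)T] / (σ√T)
   = [ln(409.4111/134.7858) + (0.0260 + 0.5·0.3896²)·0.5177] / (0.3896·√0.5177)
   = [1.111033 + 0.052751] / 0.280323 = 4.151587
d₂ = d₁ − σ√T = 4.151587 − 0.280323 = 3.871265
N(d₁) = 0.999983,  N(d₂) = 0.999946,  e^(−rT) = 0.986630
E₀ = V₀·N(d₁) − D·e^(−rT)·N(d₂)
   = 409.4111·0.999983 − 134.7858·0.986630·0.999946 = 276.427829

E0=276.4278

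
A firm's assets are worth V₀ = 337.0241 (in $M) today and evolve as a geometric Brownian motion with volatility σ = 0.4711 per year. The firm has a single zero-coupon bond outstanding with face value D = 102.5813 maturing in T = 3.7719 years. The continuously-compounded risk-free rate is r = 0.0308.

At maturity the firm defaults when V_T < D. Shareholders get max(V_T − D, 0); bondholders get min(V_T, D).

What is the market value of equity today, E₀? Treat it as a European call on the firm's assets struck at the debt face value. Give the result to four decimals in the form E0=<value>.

d₁ = [ln(V₀/D) + (r + σ²/2)T] / (σ√T)
   = [ln(337.0241/102.5813) + (0.0308 + 0.5·0.4711²)·3.7719] / (0.4711·√3.7719)
   = [1.189499 + 0.534733] / 0.914941 = 1.884528
d₂ = d₁ − σ√T = 1.884528 − 0.914941 = 0.969586
N(d₁) = 0.970253,  N(d₂) = 0.833874,  e^(−rT) = 0.890320
E₀ = V₀·N(d₁) − D·e^(−rT)·N(d₂)
   = 337.0241·0.970253 − 102.5813·0.890320·0.833874 = 250.840885

E0=250.8409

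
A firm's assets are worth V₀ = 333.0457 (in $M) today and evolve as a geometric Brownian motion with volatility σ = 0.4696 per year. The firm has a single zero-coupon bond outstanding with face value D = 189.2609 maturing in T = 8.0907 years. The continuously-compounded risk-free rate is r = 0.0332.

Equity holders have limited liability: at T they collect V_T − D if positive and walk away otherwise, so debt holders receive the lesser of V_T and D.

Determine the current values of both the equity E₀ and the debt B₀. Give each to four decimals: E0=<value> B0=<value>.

d₁ = [ln(V₀/D) + (r + σ²/2)T] / (σ√T)
   = [ln(333.0457/189.2609) + (0.0332 + 0.5·0.4696²)·8.0907] / (0.4696·√8.0907)
   = [0.565153 + 1.160709] / 1.335738 = 1.292067
d₂ = d₁ − σ√T = 1.292067 − 1.335738 = -0.043671
N(d₁) = 0.901833,  N(d₂) = 0.482583,  e^(−rT) = 0.764440
E₀ = V₀·N(d₁) − D·e^(−rT)·N(d₂)
   = 333.0457·0.901833 − 189.2609·0.764440·0.482583 = 230.532070
B₀ = V₀ − E₀ = 333.0457 − 230.532070 = 102.513630

E0=230.5321 B0=102.5136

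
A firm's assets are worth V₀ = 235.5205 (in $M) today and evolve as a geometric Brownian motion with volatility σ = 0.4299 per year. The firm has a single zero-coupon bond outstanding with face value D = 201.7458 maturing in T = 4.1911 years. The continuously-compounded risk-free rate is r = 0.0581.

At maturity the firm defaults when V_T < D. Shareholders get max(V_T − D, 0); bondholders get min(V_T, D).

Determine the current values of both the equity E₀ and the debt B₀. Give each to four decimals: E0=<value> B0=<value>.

d₁ = [ln(V₀/D) + (r + σ²/2)T] / (σ√T)
   = [ln(235.5205/201.7458) + (0.0581 + 0.5·0.4299²)·4.1911] / (0.4299·√4.1911)
   = [0.154789 + 0.630790] / 0.880099 = 0.892604
d₂ = d₁ − σ√T = 0.892604 − 0.880099 = 0.012505
N(d₁) = 0.813965,  N(d₂) = 0.504989,  e^(−rT) = 0.783877
E₀ = V₀·N(d₁) − D·e^(−rT)·N(d₂)
   = 235.5205·0.813965 − 201.7458·0.783877·0.504989 = 111.844630
B₀ = V₀ − E₀ = 235.5205 − 111.844630 = 123.675870

E0=111.8446 B0=123.6759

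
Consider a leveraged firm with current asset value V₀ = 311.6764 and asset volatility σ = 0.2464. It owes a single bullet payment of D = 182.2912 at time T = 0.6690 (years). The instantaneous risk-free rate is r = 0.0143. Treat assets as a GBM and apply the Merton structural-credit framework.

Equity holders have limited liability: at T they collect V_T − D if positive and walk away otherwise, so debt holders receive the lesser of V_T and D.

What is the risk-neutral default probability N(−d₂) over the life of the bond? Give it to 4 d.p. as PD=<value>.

PD=0.0046

d₁ = [ln(V₀/D) + (r + σ²/2)T] / (σ√T)
   = [ln(311.6764/182.2912) + (0.0143 + 0.5·0.2464²)·0.6690] / (0.2464·√0.6690)
   = [0.536360 + 0.029875] / 0.201537 = 2.809591
d₂ = d₁ − σ√T = 2.809591 − 0.201537 = 2.608055
risk-neutral PD = N(−d₂) = N(-2.608055) = 0.004553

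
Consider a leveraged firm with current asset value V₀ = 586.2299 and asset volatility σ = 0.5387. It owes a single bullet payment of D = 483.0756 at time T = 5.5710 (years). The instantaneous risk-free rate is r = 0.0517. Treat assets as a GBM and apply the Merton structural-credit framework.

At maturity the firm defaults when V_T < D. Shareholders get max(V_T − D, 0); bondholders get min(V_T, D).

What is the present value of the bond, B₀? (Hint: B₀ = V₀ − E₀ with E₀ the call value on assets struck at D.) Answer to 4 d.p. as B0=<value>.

d₁ = [ln(V₀/D) + (r + σ²/2)T] / (σ√T)
   = [ln(586.2299/483.0756) + (0.0517 + 0.5·0.5387²)·5.5710] / (0.5387·√5.5710)
   = [0.193539 + 1.096366] / 1.271492 = 1.014482
d₂ = d₁ − σ√T = 1.014482 − 1.271492 = -0.257010
N(d₁) = 0.844824,  N(d₂) = 0.398586,  e^(−rT) = 0.749746
E₀ = V₀·N(d₁) − D·e^(−rT)·N(d₂)
   = 586.2299·0.844824 − 483.0756·0.749746·0.398586 = 350.899505
B₀ = V₀ − E₀ = 586.2299 − 350.899505 = 235.330395

B0=235.3304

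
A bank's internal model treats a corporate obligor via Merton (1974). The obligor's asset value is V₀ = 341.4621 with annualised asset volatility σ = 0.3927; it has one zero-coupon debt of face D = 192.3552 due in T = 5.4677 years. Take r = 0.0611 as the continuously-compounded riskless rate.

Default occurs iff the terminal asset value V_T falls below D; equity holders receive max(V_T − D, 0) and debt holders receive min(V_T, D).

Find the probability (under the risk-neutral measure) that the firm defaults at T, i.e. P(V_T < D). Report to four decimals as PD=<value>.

PD=0.2982

d₁ = [ln(V₀/D) + (r + σ²/2)T] / (σ√T)
   = [ln(341.4621/192.3552) + (0.0611 + 0.5·0.3927²)·5.4677] / (0.3927·√5.4677)
   = [0.573893 + 0.755672] / 0.918255 = 1.447926
d₂ = d₁ − σ√T = 1.447926 − 0.918255 = 0.529672
risk-neutral PD = N(−d₂) = N(-0.529672) = 0.298170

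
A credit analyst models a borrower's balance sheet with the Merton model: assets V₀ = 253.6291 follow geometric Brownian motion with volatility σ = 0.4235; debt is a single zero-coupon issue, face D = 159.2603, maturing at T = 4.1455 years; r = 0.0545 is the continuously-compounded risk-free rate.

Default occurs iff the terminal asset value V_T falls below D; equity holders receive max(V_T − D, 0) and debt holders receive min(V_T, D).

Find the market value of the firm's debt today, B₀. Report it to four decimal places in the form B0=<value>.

B0=109.4883

d₁ = [ln(V₀/D) + (r + σ²/2)T] / (σ√T)
   = [ln(253.6291/159.2603) + (0.0545 + 0.5·0.4235²)·4.1455] / (0.4235·√4.1455)
   = [0.465333 + 0.597682] / 0.862267 = 1.232814
d₂ = d₁ − σ√T = 1.232814 − 0.862267 = 0.370547
N(d₁) = 0.891177,  N(d₂) = 0.644512,  e^(−rT) = 0.797774
E₀ = V₀·N(d₁) − D·e^(−rT)·N(d₂)
   = 253.6291·0.891177 − 159.2603·0.797774·0.644512 = 144.140804
B₀ = V₀ − E₀ = 253.6291 − 144.140804 = 109.488296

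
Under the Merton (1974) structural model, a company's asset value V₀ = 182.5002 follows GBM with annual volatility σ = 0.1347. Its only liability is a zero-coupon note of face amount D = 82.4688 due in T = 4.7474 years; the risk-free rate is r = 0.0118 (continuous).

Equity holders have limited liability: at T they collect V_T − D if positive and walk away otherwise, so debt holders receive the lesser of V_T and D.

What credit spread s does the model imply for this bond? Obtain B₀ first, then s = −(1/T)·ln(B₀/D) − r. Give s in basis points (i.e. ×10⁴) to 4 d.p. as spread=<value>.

spread=0.5123

d₁ = [ln(V₀/D) + (r + σ²/2)T] / (σ√T)
   = [ln(182.5002/82.4688) + (0.0118 + 0.5·0.1347²)·4.7474] / (0.1347·√4.7474)
   = [0.794331 + 0.099088] / 0.293491 = 3.044106
d₂ = d₁ − σ√T = 3.044106 − 0.293491 = 2.750614
N(d₁) = 0.998833,  N(d₂) = 0.997026,  e^(−rT) = 0.945521
E₀ = V₀·N(d₁) − D·e^(−rT)·N(d₂)
   = 182.5002·0.998833 − 82.4688·0.945521·0.997026 = 104.543190
B₀ = V₀ − E₀ = 182.5002 − 104.543190 = 77.957010
spread = −(1/T)·ln(B₀/D) − r = −(1/4.7474)·ln(77.957010/82.4688) − 0.0118 = 0.00005123
in basis points: 0.00005123 × 10⁴ = 0.5123 bp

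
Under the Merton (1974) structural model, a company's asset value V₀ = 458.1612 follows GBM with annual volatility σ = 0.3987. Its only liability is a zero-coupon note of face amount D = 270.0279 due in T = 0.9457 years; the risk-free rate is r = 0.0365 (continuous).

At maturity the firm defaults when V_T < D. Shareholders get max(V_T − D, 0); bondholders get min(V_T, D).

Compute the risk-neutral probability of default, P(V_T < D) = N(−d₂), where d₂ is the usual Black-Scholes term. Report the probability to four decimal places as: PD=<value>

d₁ = [ln(V₀/D) + (r + σ²/2)T] / (σ√T)
   = [ln(458.1612/270.0279) + (0.0365 + 0.5·0.3987²)·0.9457] / (0.3987·√0.9457)
   = [0.528696 + 0.109683] / 0.387724 = 1.646477
d₂ = d₁ − σ√T = 1.646477 − 0.387724 = 1.258752
risk-neutral PD = N(−d₂) = N(-1.258752) = 0.104060

PD=0.1041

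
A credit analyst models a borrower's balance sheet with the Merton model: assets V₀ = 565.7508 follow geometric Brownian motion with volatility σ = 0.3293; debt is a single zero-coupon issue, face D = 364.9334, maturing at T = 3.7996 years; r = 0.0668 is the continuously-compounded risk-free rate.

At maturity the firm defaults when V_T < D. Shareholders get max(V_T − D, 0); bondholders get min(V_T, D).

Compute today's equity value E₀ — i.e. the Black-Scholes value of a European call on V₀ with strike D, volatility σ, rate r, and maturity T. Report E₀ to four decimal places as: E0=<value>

d₁ = [ln(V₀/D) + (r + σ²/2)T] / (σ√T)
   = [ln(565.7508/364.9334) + (0.0668 + 0.5·0.3293²)·3.7996] / (0.3293·√3.7996)
   = [0.438439 + 0.459825] / 0.641890 = 1.399404
d₂ = d₁ − σ√T = 1.399404 − 0.641890 = 0.757514
N(d₁) = 0.919154,  N(d₂) = 0.775629,  e^(−rT) = 0.775837
E₀ = V₀·N(d₁) − D·e^(−rT)·N(d₂)
   = 565.7508·0.919154 − 364.9334·0.775837·0.775629 = 300.409317

E0=300.4093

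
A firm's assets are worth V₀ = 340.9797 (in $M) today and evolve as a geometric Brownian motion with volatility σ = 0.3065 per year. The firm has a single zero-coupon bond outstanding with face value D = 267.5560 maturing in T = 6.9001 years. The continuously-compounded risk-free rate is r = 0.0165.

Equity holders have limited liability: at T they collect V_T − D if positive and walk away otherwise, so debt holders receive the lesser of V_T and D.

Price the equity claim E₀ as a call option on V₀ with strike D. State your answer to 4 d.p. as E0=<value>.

d₁ = [ln(V₀/D) + (r + σ²/2)T] / (σ√T)
   = [ln(340.9797/267.5560) + (0.0165 + 0.5·0.3065²)·6.9001] / (0.3065·√6.9001)
   = [0.242494 + 0.437957] / 0.805115 = 0.845160
d₂ = d₁ − σ√T = 0.845160 − 0.805115 = 0.040044
N(d₁) = 0.800989,  N(d₂) = 0.515971,  e^(−rT) = 0.892390
E₀ = V₀·N(d₁) − D·e^(−rT)·N(d₂)
   = 340.9797·0.800989 − 267.5560·0.892390·0.515971 = 149.925527

E0=149.9255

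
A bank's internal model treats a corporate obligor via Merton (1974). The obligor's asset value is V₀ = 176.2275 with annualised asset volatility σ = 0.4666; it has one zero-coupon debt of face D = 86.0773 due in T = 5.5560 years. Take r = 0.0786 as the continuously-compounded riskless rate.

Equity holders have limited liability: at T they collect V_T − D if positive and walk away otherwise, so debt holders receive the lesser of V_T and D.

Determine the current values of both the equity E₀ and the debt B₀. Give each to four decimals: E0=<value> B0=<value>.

d₁ = [ln(V₀/D) + (r + σ²/2)T] / (σ√T)
   = [ln(176.2275/86.0773) + (0.0786 + 0.5·0.4666²)·5.5560] / (0.4666·√5.5560)
   = [0.716530 + 1.041515] / 1.099831 = 1.598469
d₂ = d₁ − σ√T = 1.598469 − 1.099831 = 0.498638
N(d₁) = 0.945031,  N(d₂) = 0.690983,  e^(−rT) = 0.646164
E₀ = V₀·N(d₁) − D·e^(−rT)·N(d₂)
   = 176.2275·0.945031 − 86.0773·0.646164·0.690983 = 128.107877
B₀ = V₀ − E₀ = 176.2275 − 128.107877 = 48.119623

E0=128.1079 B0=48.1196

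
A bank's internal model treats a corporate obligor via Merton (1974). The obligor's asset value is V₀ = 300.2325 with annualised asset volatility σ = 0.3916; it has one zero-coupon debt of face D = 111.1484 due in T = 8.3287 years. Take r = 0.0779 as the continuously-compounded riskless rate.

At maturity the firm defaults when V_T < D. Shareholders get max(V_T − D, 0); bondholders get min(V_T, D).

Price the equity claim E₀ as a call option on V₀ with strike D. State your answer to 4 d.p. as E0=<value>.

E0=246.4763

d₁ = [ln(V₀/D) + (r + σ²/2)T] / (σ√T)
   = [ln(300.2325/111.1484) + (0.0779 + 0.5·0.3916²)·8.3287] / (0.3916·√8.3287)
   = [0.993691 + 1.287411] / 1.130138 = 2.018429
d₂ = d₁ − σ√T = 2.018429 − 1.130138 = 0.888291
N(d₁) = 0.978227,  N(d₂) = 0.812808,  e^(−rT) = 0.522670
E₀ = V₀·N(d₁) − D·e^(−rT)·N(d₂)
   = 300.2325·0.978227 − 111.1484·0.522670·0.812808 = 246.476267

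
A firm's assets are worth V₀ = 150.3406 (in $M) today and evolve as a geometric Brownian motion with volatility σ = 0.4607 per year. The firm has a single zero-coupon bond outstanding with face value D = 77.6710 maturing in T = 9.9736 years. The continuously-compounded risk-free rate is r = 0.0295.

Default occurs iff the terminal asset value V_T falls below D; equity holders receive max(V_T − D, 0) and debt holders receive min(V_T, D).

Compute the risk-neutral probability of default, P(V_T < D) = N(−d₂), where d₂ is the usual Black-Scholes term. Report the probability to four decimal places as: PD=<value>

d₁ = [ln(V₀/D) + (r + σ²/2)T] / (σ√T)
   = [ln(150.3406/77.6710) + (0.0295 + 0.5·0.4607²)·9.9736] / (0.4607·√9.9736)
   = [0.660421 + 1.352642] / 1.454937 = 1.383609
d₂ = d₁ − σ√T = 1.383609 − 1.454937 = -0.071328
risk-neutral PD = N(−d₂) = N(0.071328) = 0.528432

PD=0.5284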